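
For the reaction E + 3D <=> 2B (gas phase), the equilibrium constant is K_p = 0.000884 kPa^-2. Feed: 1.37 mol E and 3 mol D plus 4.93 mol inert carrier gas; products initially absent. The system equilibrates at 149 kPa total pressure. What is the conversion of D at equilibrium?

Let X = conversion of D (basis 3 mol D); extent of reaction ξ = X.
At extent ξ: n_E = 1.37 − X; n_D = 3 − 3X; n_B = 2X; n_I = 4.93 (inert).
n_T = Σnᵢ = 9.3 − 2X.
y_i = n_i/n_T, p_i = y_i·P. K_p = p_B^2 / (p_E p_D^3).
Substituting and setting equal to 0.000884 kPa^-2 gives a polynomial in X; the root in (0,1) is X = 0.483.

X = 0.483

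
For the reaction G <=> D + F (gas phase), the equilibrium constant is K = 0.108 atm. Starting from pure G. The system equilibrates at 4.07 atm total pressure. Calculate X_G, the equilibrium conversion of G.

Let X = conversion of G (basis 1 mol G); extent of reaction ξ = X.
At extent ξ: n_G = 1 − X; n_D = X; n_F = X.
Total moles n_T = 1 + X.
With p_i = (n_i/n_T)P, K = p_D p_F / (p_G).
Substituting and setting equal to 0.108 atm gives a polynomial in X; the root in (0,1) is X = 0.161.

X = 0.161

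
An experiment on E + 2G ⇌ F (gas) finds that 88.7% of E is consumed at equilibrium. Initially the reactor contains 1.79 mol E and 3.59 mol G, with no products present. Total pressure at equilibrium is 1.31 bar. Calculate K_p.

Take 1.79 mol E as basis and let X be its fractional conversion, so ξ = 1.79X.
At extent ξ: n_E = 1.79 − 1.79X; n_G = 3.59 − 3.58X; n_F = 1.79X.
n_T = Σnᵢ = 5.38 − 3.58X.
At X = 0.887: n_E = 0.202, n_G = 0.415, n_F = 1.59, n_T = 2.2.
p_i = (n_i/n_T)·P. K_p = p_F / (p_E p_G^2) = 129 bar^-2.

K_p = 129 bar^-2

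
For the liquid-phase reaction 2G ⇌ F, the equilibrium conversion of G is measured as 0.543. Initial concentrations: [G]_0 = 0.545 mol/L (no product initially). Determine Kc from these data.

Kc = 2.39 L/mol

Let X = conversion of G.
Concentrations: [G] = 0.545 − 0.545X; [F] = 0.273X.
At X = 0.543: [G] = 0.249, [F] = 0.148.
Kc = [F] / ([G]^2) = 2.39 L/mol.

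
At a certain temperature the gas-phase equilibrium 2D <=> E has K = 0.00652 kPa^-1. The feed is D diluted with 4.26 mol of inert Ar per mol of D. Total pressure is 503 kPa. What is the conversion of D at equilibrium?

Basis: 1 mol D initially; let X = conversion of D. Extent ξ = 0.5X.
At extent ξ: n_D = 1 − X; n_E = 0.5X; n_I = 4.26 (inert).
Summing: n_T = 5.26 − 0.5X.
With p_i = (n_i/n_T)P, K = p_E / (p_D^2).
Setting this equal to 0.00652 kPa^-1 and taking the physical root (0 < X < 1) gives X = 0.427.

X = 0.427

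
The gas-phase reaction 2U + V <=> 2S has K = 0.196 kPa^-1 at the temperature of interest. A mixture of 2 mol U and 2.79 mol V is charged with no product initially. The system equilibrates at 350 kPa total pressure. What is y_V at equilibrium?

Let X = conversion of U (basis 2 mol U); extent of reaction ξ = X.
At extent ξ: n_U = 2 − 2X; n_V = 2.79 − X; n_S = 2X.
Total moles n_T = 4.79 − X.
Mole fractions y_i = n_i/n_T; K = p_S^2 / (p_U^2 p_V) with p_i = y_i·P.
Substituting and setting equal to 0.196 kPa^-1 gives a polynomial in X; the root in (0,1) is X = 0.853.
Then n_V = 1.94, n_T = 3.94, so y_V = 0.492.

y_V = 0.492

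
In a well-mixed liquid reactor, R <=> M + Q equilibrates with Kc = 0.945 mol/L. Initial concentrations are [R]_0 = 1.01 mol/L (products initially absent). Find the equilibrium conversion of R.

X = 0.607

Let X = conversion of R; extent ξ = 1.01·X mol/L.
Concentrations: [R] = 1.01 − 1.01X; [M] = 1.01X; [Q] = 1.01X.
Kc = [M] [Q] / ([R]).
Setting equal to 0.945 and solving for X on (0,1) gives X = 0.607.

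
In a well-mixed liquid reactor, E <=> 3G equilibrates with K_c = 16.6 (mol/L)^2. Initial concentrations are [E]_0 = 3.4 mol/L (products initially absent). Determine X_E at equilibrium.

Let X = conversion of E; extent ξ = 3.4·X mol/L.
Concentrations: [E] = 3.4 − 3.4X; [G] = 10.2X.
K_c = [G]^3 / ([E]).
Solving K_c = 16.6 for X ∈ (0,1): X = 0.329.

X = 0.329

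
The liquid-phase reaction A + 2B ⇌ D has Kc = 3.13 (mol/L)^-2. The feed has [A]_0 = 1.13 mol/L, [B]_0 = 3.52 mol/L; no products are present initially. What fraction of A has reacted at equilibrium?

X = 0.880

Let X = conversion of A; extent ξ = 1.13·X mol/L.
Concentrations: [A] = 1.13 − 1.13X; [B] = 3.52 − 2.26X; [D] = 1.13X.
Kc = [D] / ([A] [B]^2).
Equating to 3.13 (mol/L)^-2: the physical root is X = 0.880.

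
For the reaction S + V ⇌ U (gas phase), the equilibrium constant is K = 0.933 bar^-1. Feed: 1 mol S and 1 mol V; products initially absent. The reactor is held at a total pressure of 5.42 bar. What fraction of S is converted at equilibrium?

Basis: 1 mol S initially; let X = conversion of S. Extent ξ = X.
Species balance: n_S = 1 − X; n_V = 1 − X; n_U = X.
Total moles n_T = 2 − X.
y_i = n_i/n_T, p_i = y_i·P. K = p_U / (p_S p_V).
Substituting and setting equal to 0.933 bar^-1 gives a polynomial in X; the root in (0,1) is X = 0.594.

X = 0.594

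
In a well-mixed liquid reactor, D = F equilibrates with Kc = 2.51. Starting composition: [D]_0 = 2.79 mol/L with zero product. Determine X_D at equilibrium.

X = 0.715

Let X = conversion of D; extent ξ = 2.79·X mol/L.
Concentrations: [D] = 2.79 − 2.79X; [F] = 2.79X.
Kc = [F] / ([D]).
Setting equal to 2.51 and solving for X on (0,1) gives X = 0.715.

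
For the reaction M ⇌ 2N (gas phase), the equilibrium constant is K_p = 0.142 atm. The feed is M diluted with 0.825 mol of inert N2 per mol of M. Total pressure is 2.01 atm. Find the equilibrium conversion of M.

X = 0.171

Take 1 mol M as basis and let X be its fractional conversion, so ξ = X.
Species balance: n_M = 1 − X; n_N = 2X; n_I = 0.825 (inert).
Total moles n_T = 1.82 + X.
y_i = n_i/n_T, p_i = y_i·P. K_p = p_N^2 / (p_M).
Substituting and setting equal to 0.142 atm gives a polynomial in X; the root in (0,1) is X = 0.171.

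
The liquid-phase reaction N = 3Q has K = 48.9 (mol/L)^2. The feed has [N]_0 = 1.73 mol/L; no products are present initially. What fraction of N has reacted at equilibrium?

Let X = conversion of N; extent ξ = 1.73·X mol/L.
Concentrations: [N] = 1.73 − 1.73X; [Q] = 5.19X.
K = [Q]^3 / ([N]).
Solving K = 48.9 for X ∈ (0,1): X = 0.615.

X = 0.615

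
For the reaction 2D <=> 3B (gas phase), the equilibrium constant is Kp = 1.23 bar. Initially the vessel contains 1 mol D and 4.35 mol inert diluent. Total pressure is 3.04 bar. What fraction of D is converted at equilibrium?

X = 0.530

Basis: 1 mol D initially; let X = conversion of D. Extent ξ = 0.5X.
Mole table: n_D = 1 − X; n_B = 1.5X; n_I = 4.35 (inert).
Total moles n_T = 5.35 + 0.5X.
y_i = n_i/n_T, p_i = y_i·P. Kp = p_B^3 / (p_D^2).
Substituting and setting equal to 1.23 bar gives a polynomial in X; the root in (0,1) is X = 0.530.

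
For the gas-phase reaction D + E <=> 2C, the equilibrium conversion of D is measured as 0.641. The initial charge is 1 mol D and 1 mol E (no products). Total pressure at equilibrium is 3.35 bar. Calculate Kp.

Kp = 12.8

Take 1 mol D as basis and let X be its fractional conversion, so ξ = X.
Mole table: n_D = 1 − X; n_E = 1 − X; n_C = 2X.
n_T stays at 2 (no change in mole number).
At X = 0.641: n_D = 0.359, n_E = 0.359, n_C = 1.28, n_T = 2.
p_i = (n_i/n_T)·P. Kp = p_C^2 / (p_D p_E) = 12.8.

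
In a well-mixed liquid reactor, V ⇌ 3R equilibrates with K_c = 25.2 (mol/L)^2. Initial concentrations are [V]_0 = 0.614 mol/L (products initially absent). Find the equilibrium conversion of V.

Let X = conversion of V; extent ξ = 0.614·X mol/L.
Concentrations: [V] = 0.614 − 0.614X; [R] = 1.84X.
K_c = [R]^3 / ([V]).
Setting equal to 25.2 and solving for X on (0,1) gives X = 0.796.

X = 0.796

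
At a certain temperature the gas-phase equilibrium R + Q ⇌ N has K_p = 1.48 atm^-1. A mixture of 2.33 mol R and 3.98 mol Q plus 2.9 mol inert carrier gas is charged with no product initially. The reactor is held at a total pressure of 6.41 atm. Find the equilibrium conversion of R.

X = 0.741

Take 2.33 mol R as basis and let X be its fractional conversion, so ξ = 2.33X.
Species balance: n_R = 2.33 − 2.33X; n_Q = 3.98 − 2.33X; n_N = 2.33X; n_I = 2.9 (inert).
Total moles n_T = 9.21 − 2.33X.
Mole fractions y_i = n_i/n_T; K_p = p_N / (p_R p_Q) with p_i = y_i·P.
This yields a degree-2 equation in X; solving on (0,1), X = 0.741.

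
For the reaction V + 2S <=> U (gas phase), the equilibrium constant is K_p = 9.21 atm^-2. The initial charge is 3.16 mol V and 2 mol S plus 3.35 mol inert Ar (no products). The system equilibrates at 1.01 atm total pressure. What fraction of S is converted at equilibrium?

Let X = conversion of S (basis 2 mol S); extent of reaction ξ = X.
Mole table: n_V = 3.16 − X; n_S = 2 − 2X; n_U = X; n_I = 3.35 (inert).
Total moles n_T = 8.51 − 2X.
Mole fractions y_i = n_i/n_T; K_p = p_U / (p_V p_S^2) with p_i = y_i·P.
Equating to 9.21 atm^-2 and solving on 0 < X < 1: X = 0.479.

X = 0.479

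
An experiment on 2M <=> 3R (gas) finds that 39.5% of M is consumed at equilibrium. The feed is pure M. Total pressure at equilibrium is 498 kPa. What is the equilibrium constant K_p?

K_p = 236 kPa

Let X = conversion of M (basis 1 mol M); extent of reaction ξ = 0.5X.
Species balance: n_M = 1 − X; n_R = 1.5X.
Total moles n_T = 1 + 0.5X.
At X = 0.395: n_M = 0.605, n_R = 0.593, n_T = 1.2.
p_i = (n_i/n_T)·P. K_p = p_R^3 / (p_M^2) = 236 kPa.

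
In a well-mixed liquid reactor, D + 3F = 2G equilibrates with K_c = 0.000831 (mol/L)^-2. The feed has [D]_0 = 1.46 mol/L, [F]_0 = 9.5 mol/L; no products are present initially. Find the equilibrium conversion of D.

Let X = conversion of D; extent ξ = 1.46·X mol/L.
Concentrations: [D] = 1.46 − 1.46X; [F] = 9.5 − 4.38X; [G] = 2.92X.
K_c = [G]^2 / ([D] [F]^3).
This equals 0.000831 at X = 0.251 (the root in 0 < X < 1).

X = 0.251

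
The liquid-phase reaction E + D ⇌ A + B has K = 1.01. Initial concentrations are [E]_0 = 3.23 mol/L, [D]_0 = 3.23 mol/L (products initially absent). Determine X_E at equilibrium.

Let X = conversion of E; extent ξ = 3.23·X mol/L.
Concentrations: [E] = 3.23 − 3.23X; [D] = 3.23 − 3.23X; [A] = 3.23X; [B] = 3.23X.
K = [A] [B] / ([E] [D]).
Setting equal to 1.01 and solving for X on (0,1) gives X = 0.501.

X = 0.501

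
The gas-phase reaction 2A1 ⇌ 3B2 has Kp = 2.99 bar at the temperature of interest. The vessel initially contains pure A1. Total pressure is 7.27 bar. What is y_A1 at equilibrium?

y_A1 = 0.519

Let X = conversion of A1 (basis 1 mol A1); extent of reaction ξ = 0.5X.
At extent ξ: n_A1 = 1 − X; n_B2 = 1.5X.
Total moles n_T = 1 + 0.5X.
With p_i = (n_i/n_T)P, Kp = p_B2^3 / (p_A1^2).
Substituting and setting equal to 2.99 bar gives a polynomial in X; the root in (0,1) is X = 0.381.
Then n_A1 = 0.619, n_T = 1.19, so y_A1 = 0.519.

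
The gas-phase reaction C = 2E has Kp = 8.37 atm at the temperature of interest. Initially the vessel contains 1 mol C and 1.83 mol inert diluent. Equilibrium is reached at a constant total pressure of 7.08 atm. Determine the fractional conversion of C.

X = 0.621

Basis: 1 mol C initially; let X = conversion of C. Extent ξ = X.
At extent ξ: n_C = 1 − X; n_E = 2X; n_I = 1.83 (inert).
Summing: n_T = 2.83 + X.
y_i = n_i/n_T, p_i = y_i·P. Kp = p_E^2 / (p_C).
Equating to 8.37 atm and solving on 0 < X < 1: X = 0.621.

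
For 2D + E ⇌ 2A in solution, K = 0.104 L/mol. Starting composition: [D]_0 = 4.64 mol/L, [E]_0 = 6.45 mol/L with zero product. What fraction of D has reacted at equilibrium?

X = 0.430

Let X = conversion of D; extent ξ = 4.64X/2 mol/L.
Concentrations: [D] = 4.64 − 4.64X; [E] = 6.45 − 2.32X; [A] = 4.64X.
K = [A]^2 / ([D]^2 [E]).
This equals 0.104 at X = 0.430 (the root in 0 < X < 1).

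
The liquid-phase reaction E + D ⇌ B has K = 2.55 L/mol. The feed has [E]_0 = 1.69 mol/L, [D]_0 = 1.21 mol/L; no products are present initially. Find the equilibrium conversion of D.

Let X = conversion of D; extent ξ = 1.21·X mol/L.
Concentrations: [E] = 1.69 − 1.21X; [D] = 1.21 − 1.21X; [B] = 1.21X.
K = [B] / ([E] [D]).
Equating to 2.55 L/mol: the physical root is X = 0.687.

X = 0.687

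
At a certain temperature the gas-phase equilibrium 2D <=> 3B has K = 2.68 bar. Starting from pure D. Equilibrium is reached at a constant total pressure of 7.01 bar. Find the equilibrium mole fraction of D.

y_D = 0.527

Let X = conversion of D (basis 1 mol D); extent of reaction ξ = 0.5X.
Moles: n_D = 1 − X; n_B = 1.5X.
Total moles n_T = 1 + 0.5X.
y_i = n_i/n_T, p_i = y_i·P. K = p_B^3 / (p_D^2).
This yields a degree-3 equation in X; solving on (0,1), X = 0.375.
Then n_D = 0.625, n_T = 1.19, so y_D = 0.527.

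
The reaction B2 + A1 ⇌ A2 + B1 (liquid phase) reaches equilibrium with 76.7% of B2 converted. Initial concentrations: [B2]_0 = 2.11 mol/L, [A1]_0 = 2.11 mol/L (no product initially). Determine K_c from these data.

Let X = conversion of B2.
Concentrations: [B2] = 2.11 − 2.11X; [A1] = 2.11 − 2.11X; [A2] = 2.11X; [B1] = 2.11X.
At X = 0.767: [B2] = 0.492, [A1] = 0.492, [A2] = 1.62, [B1] = 1.62.
K_c = [A2] [B1] / ([B2] [A1]) = 10.8.

K_c = 10.8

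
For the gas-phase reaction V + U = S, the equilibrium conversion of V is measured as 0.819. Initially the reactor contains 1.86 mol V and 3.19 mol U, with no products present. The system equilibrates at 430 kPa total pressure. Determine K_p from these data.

Basis: 1.86 mol V initially; let X = conversion of V. Extent ξ = 1.86X.
Moles: n_V = 1.86 − 1.86X; n_U = 3.19 − 1.86X; n_S = 1.86X.
Summing: n_T = 5.05 − 1.86X.
At X = 0.819: n_V = 0.337, n_U = 1.67, n_S = 1.52, n_T = 3.53.
p_i = (n_i/n_T)·P. K_p = p_S / (p_V p_U) = 0.0223 kPa^-1.

K_p = 0.0223 kPa^-1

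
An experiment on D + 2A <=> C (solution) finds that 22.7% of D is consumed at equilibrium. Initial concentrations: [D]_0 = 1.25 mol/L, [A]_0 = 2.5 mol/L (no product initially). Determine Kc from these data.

Let X = conversion of D.
Concentrations: [D] = 1.25 − 1.25X; [A] = 2.5 − 2.5X; [C] = 1.25X.
At X = 0.227: [D] = 0.966, [A] = 1.93, [C] = 0.284.
Kc = [C] / ([D] [A]^2) = 0.0786 (mol/L)^-2.

Kc = 0.0786 (mol/L)^-2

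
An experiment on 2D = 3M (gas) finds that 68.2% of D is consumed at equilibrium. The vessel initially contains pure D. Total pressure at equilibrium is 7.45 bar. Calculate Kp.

Kp = 58.8 bar

Let X = conversion of D (basis 1 mol D); extent of reaction ξ = 0.5X.
Species balance: n_D = 1 − X; n_M = 1.5X.
Summing: n_T = 1 + 0.5X.
At X = 0.682: n_D = 0.318, n_M = 1.02, n_T = 1.34.
p_i = (n_i/n_T)·P. Kp = p_M^3 / (p_D^2) = 58.8 bar.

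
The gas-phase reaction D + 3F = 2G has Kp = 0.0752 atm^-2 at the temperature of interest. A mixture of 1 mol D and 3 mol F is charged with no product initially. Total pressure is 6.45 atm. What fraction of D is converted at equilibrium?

Let X = conversion of D (basis 1 mol D); extent of reaction ξ = X.
Species balance: n_D = 1 − X; n_F = 3 − 3X; n_G = 2X.
Total moles n_T = 4 − 2X.
y_i = n_i/n_T, p_i = y_i·P. Kp = p_G^2 / (p_D p_F^3).
Equating to 0.0752 atm^-2 and solving on 0 < X < 1: X = 0.449.

X = 0.449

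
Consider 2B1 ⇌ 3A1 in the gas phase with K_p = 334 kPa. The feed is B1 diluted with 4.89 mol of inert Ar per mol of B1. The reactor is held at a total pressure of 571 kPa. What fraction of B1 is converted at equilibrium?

Take 1 mol B1 as basis and let X be its fractional conversion, so ξ = 0.5X.
Moles: n_B1 = 1 − X; n_A1 = 1.5X; n_I = 4.89 (inert).
Total moles n_T = 5.89 + 0.5X.
Mole fractions y_i = n_i/n_T; K_p = p_A1^3 / (p_B1^2) with p_i = y_i·P.
Substituting and setting equal to 334 kPa gives a polynomial in X; the root in (0,1) is X = 0.577.

X = 0.577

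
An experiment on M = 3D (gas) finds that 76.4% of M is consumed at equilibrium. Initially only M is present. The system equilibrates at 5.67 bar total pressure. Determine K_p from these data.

K_p = 257 bar^2

Take 1 mol M as basis and let X be its fractional conversion, so ξ = X.
Mole table: n_M = 1 − X; n_D = 3X.
n_T = Σnᵢ = 1 + 2X.
At X = 0.764: n_M = 0.236, n_D = 2.29, n_T = 2.53.
p_i = (n_i/n_T)·P. K_p = p_D^3 / (p_M) = 257 bar^2.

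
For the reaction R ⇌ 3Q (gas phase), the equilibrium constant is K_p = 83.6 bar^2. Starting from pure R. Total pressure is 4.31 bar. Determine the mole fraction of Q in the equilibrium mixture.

Let X = conversion of R (basis 1 mol R); extent of reaction ξ = X.
Mole table: n_R = 1 − X; n_Q = 3X.
Total moles n_T = 1 + 2X.
y_i = n_i/n_T, p_i = y_i·P. K_p = p_Q^3 / (p_R).
This yields a degree-3 equation in X; solving on (0,1), X = 0.670.
Then n_Q = 2.01, n_T = 2.34, so y_Q = 0.859.

y_Q = 0.859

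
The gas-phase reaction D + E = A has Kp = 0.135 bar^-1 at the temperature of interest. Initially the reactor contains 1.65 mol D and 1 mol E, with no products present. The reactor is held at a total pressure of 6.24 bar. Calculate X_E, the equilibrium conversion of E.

X = 0.324

Basis: 1 mol E initially; let X = conversion of E. Extent ξ = X.
Moles: n_D = 1.65 − X; n_E = 1 − X; n_A = X.
Summing: n_T = 2.65 − X.
With p_i = (n_i/n_T)P, Kp = p_A / (p_D p_E).
Substituting and setting equal to 0.135 bar^-1 gives a polynomial in X; the root in (0,1) is X = 0.324.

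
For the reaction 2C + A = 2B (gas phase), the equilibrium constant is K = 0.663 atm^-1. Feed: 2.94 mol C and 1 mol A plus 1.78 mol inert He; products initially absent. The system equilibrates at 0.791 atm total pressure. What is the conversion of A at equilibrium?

X = 0.303

Take 1 mol A as basis and let X be its fractional conversion, so ξ = X.
At extent ξ: n_C = 2.94 − 2X; n_A = 1 − X; n_B = 2X; n_I = 1.78 (inert).
n_T = Σnᵢ = 5.72 − X.
With p_i = (n_i/n_T)P, K = p_B^2 / (p_C^2 p_A).
Substituting and setting equal to 0.663 atm^-1 gives a polynomial in X; the root in (0,1) is X = 0.303.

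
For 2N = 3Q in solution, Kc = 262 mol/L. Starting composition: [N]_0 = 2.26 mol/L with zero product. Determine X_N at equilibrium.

X = 0.863

Let X = conversion of N; extent ξ = 2.26X/2 mol/L.
Concentrations: [N] = 2.26 − 2.26X; [Q] = 3.39X.
Kc = [Q]^3 / ([N]^2).
Solving Kc = 262 for X ∈ (0,1): X = 0.863.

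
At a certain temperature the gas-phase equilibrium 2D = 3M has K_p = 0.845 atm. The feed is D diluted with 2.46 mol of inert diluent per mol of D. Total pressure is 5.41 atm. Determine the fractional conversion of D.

Take 1 mol D as basis and let X be its fractional conversion, so ξ = 0.5X.
Species balance: n_D = 1 − X; n_M = 1.5X; n_I = 2.46 (inert).
Summing: n_T = 3.46 + 0.5X.
Mole fractions y_i = n_i/n_T; K_p = p_M^3 / (p_D^2) with p_i = y_i·P.
Substituting and setting equal to 0.845 atm gives a polynomial in X; the root in (0,1) is X = 0.395.

X = 0.395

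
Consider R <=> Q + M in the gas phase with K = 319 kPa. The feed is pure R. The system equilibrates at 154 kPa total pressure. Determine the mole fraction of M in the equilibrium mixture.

Let X = conversion of R (basis 1 mol R); extent of reaction ξ = X.
Mole table: n_R = 1 − X; n_Q = X; n_M = X.
n_T = Σnᵢ = 1 + X.
With p_i = (n_i/n_T)P, K = p_Q p_M / (p_R).
Substituting and setting equal to 319 kPa gives a polynomial in X; the root in (0,1) is X = 0.821.
Then n_M = 0.821, n_T = 1.82, so y_M = 0.451.

y_M = 0.451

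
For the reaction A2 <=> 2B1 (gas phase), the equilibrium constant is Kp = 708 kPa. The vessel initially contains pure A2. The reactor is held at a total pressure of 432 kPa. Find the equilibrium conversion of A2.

X = 0.539

Let X = conversion of A2 (basis 1 mol A2); extent of reaction ξ = X.
Mole table: n_A2 = 1 − X; n_B1 = 2X.
Total moles n_T = 1 + X.
With p_i = (n_i/n_T)P, Kp = p_B1^2 / (p_A2).
Substituting and setting equal to 708 kPa gives a polynomial in X; the root in (0,1) is X = 0.539.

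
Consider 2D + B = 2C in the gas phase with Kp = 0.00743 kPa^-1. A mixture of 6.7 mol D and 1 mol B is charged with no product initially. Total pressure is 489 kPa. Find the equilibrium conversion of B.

Take 1 mol B as basis and let X be its fractional conversion, so ξ = X.
At extent ξ: n_D = 6.7 − 2X; n_B = 1 − X; n_C = 2X.
n_T = Σnᵢ = 7.7 − X.
Mole fractions y_i = n_i/n_T; Kp = p_C^2 / (p_D^2 p_B) with p_i = y_i·P.
This yields a degree-3 equation in X; solving on (0,1), X = 0.808.

X = 0.808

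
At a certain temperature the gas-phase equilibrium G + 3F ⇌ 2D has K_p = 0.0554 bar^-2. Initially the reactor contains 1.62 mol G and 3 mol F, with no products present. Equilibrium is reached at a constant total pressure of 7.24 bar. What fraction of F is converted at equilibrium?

Let X = conversion of F (basis 3 mol F); extent of reaction ξ = X.
Moles: n_G = 1.62 − X; n_F = 3 − 3X; n_D = 2X.
Total moles n_T = 4.62 − 2X.
Mole fractions y_i = n_i/n_T; K_p = p_D^2 / (p_G p_F^3) with p_i = y_i·P.
Equating to 0.0554 bar^-2 and solving on 0 < X < 1: X = 0.482.

X = 0.482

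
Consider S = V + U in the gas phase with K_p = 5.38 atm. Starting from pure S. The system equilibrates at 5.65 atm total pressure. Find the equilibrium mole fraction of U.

y_U = 0.411

Basis: 1 mol S initially; let X = conversion of S. Extent ξ = X.
Mole table: n_S = 1 − X; n_V = X; n_U = X.
Total moles n_T = 1 + X.
y_i = n_i/n_T, p_i = y_i·P. K_p = p_V p_U / (p_S).
This yields a degree-2 equation in X; solving on (0,1), X = 0.698.
Then n_U = 0.698, n_T = 1.7, so y_U = 0.411.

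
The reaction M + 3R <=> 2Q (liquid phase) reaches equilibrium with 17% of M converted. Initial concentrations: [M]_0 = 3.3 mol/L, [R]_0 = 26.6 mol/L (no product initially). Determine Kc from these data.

Kc = 2.97e-05 (mol/L)^-2

Let X = conversion of M.
Concentrations: [M] = 3.3 − 3.3X; [R] = 26.6 − 9.9X; [Q] = 6.6X.
At X = 0.17: [M] = 2.74, [R] = 24.9, [Q] = 1.12.
Kc = [Q]^2 / ([M] [R]^3) = 2.97e-05 (mol/L)^-2.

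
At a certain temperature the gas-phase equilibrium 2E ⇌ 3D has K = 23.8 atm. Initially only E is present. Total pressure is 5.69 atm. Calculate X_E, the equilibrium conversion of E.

Take 1 mol E as basis and let X be its fractional conversion, so ξ = 0.5X.
Species balance: n_E = 1 − X; n_D = 1.5X.
Total moles n_T = 1 + 0.5X.
Mole fractions y_i = n_i/n_T; K = p_D^3 / (p_E^2) with p_i = y_i·P.
Setting this equal to 23.8 atm and taking the physical root (0 < X < 1) gives X = 0.618.

X = 0.618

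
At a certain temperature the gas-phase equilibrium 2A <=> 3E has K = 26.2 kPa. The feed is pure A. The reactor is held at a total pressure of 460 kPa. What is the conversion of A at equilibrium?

Basis: 1 mol A initially; let X = conversion of A. Extent ξ = 0.5X.
Mole table: n_A = 1 − X; n_E = 1.5X.
n_T = Σnᵢ = 1 + 0.5X.
y_i = n_i/n_T, p_i = y_i·P. K = p_E^3 / (p_A^2).
Equating to 26.2 kPa and solving on 0 < X < 1: X = 0.224.

X = 0.224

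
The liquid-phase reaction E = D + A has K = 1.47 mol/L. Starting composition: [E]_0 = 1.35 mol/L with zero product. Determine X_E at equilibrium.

X = 0.633

Let X = conversion of E; extent ξ = 1.35·X mol/L.
Concentrations: [E] = 1.35 − 1.35X; [D] = 1.35X; [A] = 1.35X.
K = [D] [A] / ([E]).
Solving K = 1.47 for X ∈ (0,1): X = 0.633.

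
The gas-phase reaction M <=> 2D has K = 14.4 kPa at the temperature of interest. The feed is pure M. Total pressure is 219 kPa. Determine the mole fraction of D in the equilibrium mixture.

y_D = 0.226

Basis: 1 mol M initially; let X = conversion of M. Extent ξ = X.
Moles: n_M = 1 − X; n_D = 2X.
Summing: n_T = 1 + X.
Mole fractions y_i = n_i/n_T; K = p_D^2 / (p_M) with p_i = y_i·P.
Substituting and setting equal to 14.4 kPa gives a polynomial in X; the root in (0,1) is X = 0.127.
Then n_D = 0.254, n_T = 1.13, so y_D = 0.226.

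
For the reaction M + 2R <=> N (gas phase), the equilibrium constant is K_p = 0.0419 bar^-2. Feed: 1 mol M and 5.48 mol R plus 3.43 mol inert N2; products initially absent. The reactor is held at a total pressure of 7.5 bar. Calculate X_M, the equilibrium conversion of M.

X = 0.385

Let X = conversion of M (basis 1 mol M); extent of reaction ξ = X.
At extent ξ: n_M = 1 − X; n_R = 5.48 − 2X; n_N = X; n_I = 3.43 (inert).
n_T = Σnᵢ = 9.91 − 2X.
y_i = n_i/n_T, p_i = y_i·P. K_p = p_N / (p_M p_R^2).
Setting this equal to 0.0419 bar^-2 and taking the physical root (0 < X < 1) gives X = 0.385.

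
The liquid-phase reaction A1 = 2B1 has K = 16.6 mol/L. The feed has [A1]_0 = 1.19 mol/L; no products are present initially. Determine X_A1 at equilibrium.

Let X = conversion of A1; extent ξ = 1.19·X mol/L.
Concentrations: [A1] = 1.19 − 1.19X; [B1] = 2.38X.
K = [B1]^2 / ([A1]).
Equating to 16.6 mol/L: the physical root is X = 0.811.

X = 0.811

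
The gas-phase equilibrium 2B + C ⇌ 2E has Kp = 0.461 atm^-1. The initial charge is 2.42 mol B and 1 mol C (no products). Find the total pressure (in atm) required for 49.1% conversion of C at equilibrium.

P = 5.82 atm

Basis: 1 mol C initially; let X = conversion of C. Extent ξ = X.
Mole table: n_B = 2.42 − 2X; n_C = 1 − X; n_E = 2X.
Summing: n_T = 3.42 − X.
Kp = p_E^2 / (p_B^2 p_C) with p_i = (n_i/n_T)·P.
At X = 0.491: the mole-fraction product g(X) = Π y_i^ν_i = 2.684. Since Kp = g(X)·P^{-1}, P = (g/Kp)^(1/1) = (2.684/0.461)^(1/1) = 5.82 atm.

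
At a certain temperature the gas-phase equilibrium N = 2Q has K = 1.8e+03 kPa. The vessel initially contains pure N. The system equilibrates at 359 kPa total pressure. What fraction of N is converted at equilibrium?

Let X = conversion of N (basis 1 mol N); extent of reaction ξ = X.
Moles: n_N = 1 − X; n_Q = 2X.
n_T = Σnᵢ = 1 + X.
Mole fractions y_i = n_i/n_T; K = p_Q^2 / (p_N) with p_i = y_i·P.
This yields a degree-2 equation in X; solving on (0,1), X = 0.746.

X = 0.746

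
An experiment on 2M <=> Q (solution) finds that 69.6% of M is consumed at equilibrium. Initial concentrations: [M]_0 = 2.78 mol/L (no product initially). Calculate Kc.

Let X = conversion of M.
Concentrations: [M] = 2.78 − 2.78X; [Q] = 1.39X.
At X = 0.696: [M] = 0.845, [Q] = 0.967.
Kc = [Q] / ([M]^2) = 1.35 L/mol.

Kc = 1.35 L/mol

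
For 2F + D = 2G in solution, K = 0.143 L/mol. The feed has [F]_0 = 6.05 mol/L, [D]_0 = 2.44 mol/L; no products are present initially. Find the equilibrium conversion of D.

X = 0.391

Let X = conversion of D; extent ξ = 2.44·X mol/L.
Concentrations: [F] = 6.05 − 4.88X; [D] = 2.44 − 2.44X; [G] = 4.88X.
K = [G]^2 / ([F]^2 [D]).
Equating to 0.143 L/mol: the physical root is X = 0.391.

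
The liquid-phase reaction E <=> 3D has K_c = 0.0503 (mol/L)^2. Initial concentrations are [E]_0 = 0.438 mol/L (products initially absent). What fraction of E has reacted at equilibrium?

X = 0.198

Let X = conversion of E; extent ξ = 0.438·X mol/L.
Concentrations: [E] = 0.438 − 0.438X; [D] = 1.31X.
K_c = [D]^3 / ([E]).
This equals 0.0503 at X = 0.198 (the root in 0 < X < 1).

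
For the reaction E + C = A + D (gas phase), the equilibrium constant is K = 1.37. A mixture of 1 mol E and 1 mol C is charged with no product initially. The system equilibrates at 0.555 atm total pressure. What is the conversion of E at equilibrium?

X = 0.539

Basis: 1 mol E initially; let X = conversion of E. Extent ξ = X.
Species balance: n_E = 1 − X; n_C = 1 − X; n_A = X; n_D = X.
n_T stays at 2 (no change in mole number).
Mole fractions y_i = n_i/n_T; K = p_A p_D / (p_E p_C) with p_i = y_i·P.
Equating to 1.37 and solving on 0 < X < 1: X = 0.539.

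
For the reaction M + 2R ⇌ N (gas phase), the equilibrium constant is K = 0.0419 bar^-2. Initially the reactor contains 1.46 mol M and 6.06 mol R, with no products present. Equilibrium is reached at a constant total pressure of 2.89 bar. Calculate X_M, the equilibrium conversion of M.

Let X = conversion of M (basis 1.46 mol M); extent of reaction ξ = 1.46X.
Species balance: n_M = 1.46 − 1.46X; n_R = 6.06 − 2.92X; n_N = 1.46X.
Total moles n_T = 7.52 − 2.92X.
With p_i = (n_i/n_T)P, K = p_N / (p_M p_R^2).
This yields a degree-3 equation in X; solving on (0,1), X = 0.180.

X = 0.180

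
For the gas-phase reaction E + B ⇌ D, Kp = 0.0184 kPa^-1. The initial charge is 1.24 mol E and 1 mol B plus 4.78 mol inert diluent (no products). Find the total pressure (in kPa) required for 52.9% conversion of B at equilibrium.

P = 557 kPa

Basis: 1 mol B initially; let X = conversion of B. Extent ξ = X.
Species balance: n_E = 1.24 − X; n_B = 1 − X; n_D = X; n_I = 4.78 (inert).
Total moles n_T = 7.02 − X.
Kp = p_D / (p_E p_B) with p_i = (n_i/n_T)·P.
At X = 0.529: the mole-fraction product g(X) = Π y_i^ν_i = 10.25. Since Kp = g(X)·P^{-1}, P = (g/Kp)^(1/1) = (10.25/0.0184)^(1/1) = 557 kPa.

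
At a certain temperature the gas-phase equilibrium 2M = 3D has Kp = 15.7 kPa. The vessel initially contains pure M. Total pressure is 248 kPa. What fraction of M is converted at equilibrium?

Let X = conversion of M (basis 1 mol M); extent of reaction ξ = 0.5X.
Mole table: n_M = 1 − X; n_D = 1.5X.
Total moles n_T = 1 + 0.5X.
y_i = n_i/n_T, p_i = y_i·P. Kp = p_D^3 / (p_M^2).
Substituting and setting equal to 15.7 kPa gives a polynomial in X; the root in (0,1) is X = 0.231.

X = 0.231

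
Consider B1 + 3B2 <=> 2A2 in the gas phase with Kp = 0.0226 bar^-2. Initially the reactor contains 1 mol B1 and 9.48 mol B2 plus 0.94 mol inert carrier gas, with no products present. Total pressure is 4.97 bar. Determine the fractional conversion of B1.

X = 0.540

Let X = conversion of B1 (basis 1 mol B1); extent of reaction ξ = X.
At extent ξ: n_B1 = 1 − X; n_B2 = 9.48 − 3X; n_A2 = 2X; n_I = 0.94 (inert).
Summing: n_T = 11.4 − 2X.
With p_i = (n_i/n_T)P, Kp = p_A2^2 / (p_B1 p_B2^3).
Equating to 0.0226 bar^-2 and solving on 0 < X < 1: X = 0.540.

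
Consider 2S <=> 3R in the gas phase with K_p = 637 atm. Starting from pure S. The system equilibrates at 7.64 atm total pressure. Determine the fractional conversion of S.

Let X = conversion of S (basis 1 mol S); extent of reaction ξ = 0.5X.
Species balance: n_S = 1 − X; n_R = 1.5X.
Total moles n_T = 1 + 0.5X.
With p_i = (n_i/n_T)P, K_p = p_R^3 / (p_S^2).
Setting this equal to 637 atm and taking the physical root (0 < X < 1) gives X = 0.865.

X = 0.865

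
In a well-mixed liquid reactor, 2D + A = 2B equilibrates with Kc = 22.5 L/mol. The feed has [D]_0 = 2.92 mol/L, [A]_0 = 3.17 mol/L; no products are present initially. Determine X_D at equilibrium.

X = 0.867

Let X = conversion of D; extent ξ = 2.92X/2 mol/L.
Concentrations: [D] = 2.92 − 2.92X; [A] = 3.17 − 1.46X; [B] = 2.92X.
Kc = [B]^2 / ([D]^2 [A]).
Setting equal to 22.5 and solving for X on (0,1) gives X = 0.867.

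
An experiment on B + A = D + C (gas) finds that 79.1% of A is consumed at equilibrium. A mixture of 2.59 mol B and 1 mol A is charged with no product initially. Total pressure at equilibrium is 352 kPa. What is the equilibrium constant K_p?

Take 1 mol A as basis and let X be its fractional conversion, so ξ = X.
Mole table: n_B = 2.59 − X; n_A = 1 − X; n_D = X; n_C = X.
n_T stays at 3.59 (no change in mole number).
At X = 0.791: n_B = 1.8, n_A = 0.209, n_D = 0.791, n_C = 0.791, n_T = 3.59.
p_i = (n_i/n_T)·P. K_p = p_D p_C / (p_B p_A) = 1.66.

K_p = 1.66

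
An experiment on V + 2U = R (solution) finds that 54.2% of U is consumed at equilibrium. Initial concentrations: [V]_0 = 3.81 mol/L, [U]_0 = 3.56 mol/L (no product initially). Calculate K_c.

K_c = 0.128 (mol/L)^-2

Let X = conversion of U.
Concentrations: [V] = 3.81 − 1.78X; [U] = 3.56 − 3.56X; [R] = 1.78X.
At X = 0.542: [V] = 2.85, [U] = 1.63, [R] = 0.965.
K_c = [R] / ([V] [U]^2) = 0.128 (mol/L)^-2.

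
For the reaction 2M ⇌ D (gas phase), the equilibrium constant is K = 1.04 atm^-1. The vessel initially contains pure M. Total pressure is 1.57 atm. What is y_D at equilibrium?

y_D = 0.466

Take 1 mol M as basis and let X be its fractional conversion, so ξ = 0.5X.
Species balance: n_M = 1 − X; n_D = 0.5X.
n_T = Σnᵢ = 1 − 0.5X.
With p_i = (n_i/n_T)P, K = p_D / (p_M^2).
Substituting and setting equal to 1.04 atm^-1 gives a polynomial in X; the root in (0,1) is X = 0.636.
Then n_D = 0.318, n_T = 0.682, so y_D = 0.466.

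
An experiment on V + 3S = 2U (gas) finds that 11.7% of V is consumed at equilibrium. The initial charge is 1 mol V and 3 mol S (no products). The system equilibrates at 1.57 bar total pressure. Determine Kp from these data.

Basis: 1 mol V initially; let X = conversion of V. Extent ξ = X.
Mole table: n_V = 1 − X; n_S = 3 − 3X; n_U = 2X.
Total moles n_T = 4 − 2X.
At X = 0.117: n_V = 0.883, n_S = 2.65, n_U = 0.234, n_T = 3.77.
p_i = (n_i/n_T)·P. Kp = p_U^2 / (p_V p_S^3) = 0.0192 bar^-2.

Kp = 0.0192 bar^-2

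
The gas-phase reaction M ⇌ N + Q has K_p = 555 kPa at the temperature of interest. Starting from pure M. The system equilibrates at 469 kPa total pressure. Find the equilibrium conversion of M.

Let X = conversion of M (basis 1 mol M); extent of reaction ξ = X.
Mole table: n_M = 1 − X; n_N = X; n_Q = X.
Summing: n_T = 1 + X.
With p_i = (n_i/n_T)P, K_p = p_N p_Q / (p_M).
Substituting and setting equal to 555 kPa gives a polynomial in X; the root in (0,1) is X = 0.736.

X = 0.736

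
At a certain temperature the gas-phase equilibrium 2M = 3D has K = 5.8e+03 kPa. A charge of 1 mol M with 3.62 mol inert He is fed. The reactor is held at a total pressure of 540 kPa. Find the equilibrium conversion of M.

X = 0.816

Basis: 1 mol M initially; let X = conversion of M. Extent ξ = 0.5X.
Moles: n_M = 1 − X; n_D = 1.5X; n_I = 3.62 (inert).
Summing: n_T = 4.62 + 0.5X.
Mole fractions y_i = n_i/n_T; K = p_D^3 / (p_M^2) with p_i = y_i·P.
Setting this equal to 5.8e+03 kPa and taking the physical root (0 < X < 1) gives X = 0.816.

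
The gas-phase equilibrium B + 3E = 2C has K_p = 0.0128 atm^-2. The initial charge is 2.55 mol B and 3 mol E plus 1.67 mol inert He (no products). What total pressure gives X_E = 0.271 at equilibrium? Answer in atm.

P = 6.55 atm

Take 3 mol E as basis and let X be its fractional conversion, so ξ = X.
Species balance: n_B = 2.55 − X; n_E = 3 − 3X; n_C = 2X; n_I = 1.67 (inert).
n_T = Σnᵢ = 7.22 − 2X.
K_p = p_C^2 / (p_B p_E^3) with p_i = (n_i/n_T)·P.
At X = 0.271: the mole-fraction product g(X) = Π y_i^ν_i = 0.5495. Since K_p = g(X)·P^{-2}, P = (g/K_p)^(1/2) = (0.5495/0.0128)^(1/2) = 6.55 atm.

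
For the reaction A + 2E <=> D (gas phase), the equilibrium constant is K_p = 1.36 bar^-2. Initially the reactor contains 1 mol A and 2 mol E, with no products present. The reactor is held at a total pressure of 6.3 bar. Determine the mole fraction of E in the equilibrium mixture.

Basis: 1 mol A initially; let X = conversion of A. Extent ξ = X.
Mole table: n_A = 1 − X; n_E = 2 − 2X; n_D = X.
n_T = Σnᵢ = 3 − 2X.
y_i = n_i/n_T, p_i = y_i·P. K_p = p_D / (p_A p_E^2).
Substituting and setting equal to 1.36 bar^-2 gives a polynomial in X; the root in (0,1) is X = 0.807.
Then n_E = 0.386, n_T = 1.39, so y_E = 0.278.

y_E = 0.278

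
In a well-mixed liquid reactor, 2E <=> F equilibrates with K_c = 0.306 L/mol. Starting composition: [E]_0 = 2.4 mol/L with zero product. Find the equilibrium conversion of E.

Let X = conversion of E; extent ξ = 2.4X/2 mol/L.
Concentrations: [E] = 2.4 − 2.4X; [F] = 1.2X.
K_c = [F] / ([E]^2).
Equating to 0.306 L/mol: the physical root is X = 0.448.

X = 0.448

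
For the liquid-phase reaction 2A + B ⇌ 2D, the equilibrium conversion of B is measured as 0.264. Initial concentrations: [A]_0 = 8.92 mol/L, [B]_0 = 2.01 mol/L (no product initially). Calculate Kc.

Let X = conversion of B.
Concentrations: [A] = 8.92 − 4.02X; [B] = 2.01 − 2.01X; [D] = 4.02X.
At X = 0.264: [A] = 7.86, [B] = 1.48, [D] = 1.06.
Kc = [D]^2 / ([A]^2 [B]) = 0.0123 L/mol.

Kc = 0.0123 L/mol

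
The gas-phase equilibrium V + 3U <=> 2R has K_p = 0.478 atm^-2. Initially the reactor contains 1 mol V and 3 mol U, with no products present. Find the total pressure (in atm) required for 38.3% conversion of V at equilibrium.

P = 1.81 atm

Take 1 mol V as basis and let X be its fractional conversion, so ξ = X.
Mole table: n_V = 1 − X; n_U = 3 − 3X; n_R = 2X.
Summing: n_T = 4 − 2X.
K_p = p_R^2 / (p_V p_U^3) with p_i = (n_i/n_T)·P.
At X = 0.383: the mole-fraction product g(X) = Π y_i^ν_i = 1.568. Since K_p = g(X)·P^{-2}, P = (g/K_p)^(1/2) = (1.568/0.478)^(1/2) = 1.81 atm.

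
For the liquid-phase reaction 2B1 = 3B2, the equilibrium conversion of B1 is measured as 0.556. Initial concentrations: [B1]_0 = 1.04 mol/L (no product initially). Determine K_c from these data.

K_c = 3.06 mol/L

Let X = conversion of B1.
Concentrations: [B1] = 1.04 − 1.04X; [B2] = 1.56X.
At X = 0.556: [B1] = 0.462, [B2] = 0.867.
K_c = [B2]^3 / ([B1]^2) = 3.06 mol/L.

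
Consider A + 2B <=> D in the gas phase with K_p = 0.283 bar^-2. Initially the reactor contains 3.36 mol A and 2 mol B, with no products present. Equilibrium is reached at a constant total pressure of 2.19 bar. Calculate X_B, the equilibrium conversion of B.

X = 0.332

Let X = conversion of B (basis 2 mol B); extent of reaction ξ = X.
Mole table: n_A = 3.36 − X; n_B = 2 − 2X; n_D = X.
n_T = Σnᵢ = 5.36 − 2X.
Mole fractions y_i = n_i/n_T; K_p = p_D / (p_A p_B^2) with p_i = y_i·P.
Setting this equal to 0.283 bar^-2 and taking the physical root (0 < X < 1) gives X = 0.332.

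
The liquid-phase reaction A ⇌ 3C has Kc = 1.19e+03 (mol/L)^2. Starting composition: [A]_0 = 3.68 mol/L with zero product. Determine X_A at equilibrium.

X = 0.827

Let X = conversion of A; extent ξ = 3.68·X mol/L.
Concentrations: [A] = 3.68 − 3.68X; [C] = 11X.
Kc = [C]^3 / ([A]).
Equating to 1.19e+03 (mol/L)^2: the physical root is X = 0.827.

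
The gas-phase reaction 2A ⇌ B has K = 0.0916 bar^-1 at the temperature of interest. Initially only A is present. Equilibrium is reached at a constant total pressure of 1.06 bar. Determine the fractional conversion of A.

Let X = conversion of A (basis 1 mol A); extent of reaction ξ = 0.5X.
At extent ξ: n_A = 1 − X; n_B = 0.5X.
Summing: n_T = 1 − 0.5X.
Mole fractions y_i = n_i/n_T; K = p_B / (p_A^2) with p_i = y_i·P.
Setting this equal to 0.0916 bar^-1 and taking the physical root (0 < X < 1) gives X = 0.151.

X = 0.151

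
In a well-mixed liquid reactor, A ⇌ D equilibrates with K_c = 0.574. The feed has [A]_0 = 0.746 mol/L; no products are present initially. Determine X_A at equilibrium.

X = 0.365

Let X = conversion of A; extent ξ = 0.746·X mol/L.
Concentrations: [A] = 0.746 − 0.746X; [D] = 0.746X.
K_c = [D] / ([A]).
Equating to 0.574: the physical root is X = 0.365.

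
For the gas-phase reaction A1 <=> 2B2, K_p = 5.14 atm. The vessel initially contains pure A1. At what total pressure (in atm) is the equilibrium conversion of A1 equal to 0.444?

Take 1 mol A1 as basis and let X be its fractional conversion, so ξ = X.
Moles: n_A1 = 1 − X; n_B2 = 2X.
n_T = Σnᵢ = 1 + X.
K_p = p_B2^2 / (p_A1) with p_i = (n_i/n_T)·P.
At X = 0.444: the mole-fraction product g(X) = Π y_i^ν_i = 0.9822. Since K_p = g(X)·P^{1}, P = (K_p/g)^(1/1) = (5.14/0.9822)^(1/1) = 5.23 atm.

P = 5.23 atm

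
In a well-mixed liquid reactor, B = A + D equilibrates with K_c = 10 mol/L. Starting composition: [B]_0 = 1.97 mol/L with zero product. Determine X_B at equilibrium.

Let X = conversion of B; extent ξ = 1.97·X mol/L.
Concentrations: [B] = 1.97 − 1.97X; [A] = 1.97X; [D] = 1.97X.
K_c = [A] [D] / ([B]).
This equals 10 at X = 0.856 (the root in 0 < X < 1).

X = 0.856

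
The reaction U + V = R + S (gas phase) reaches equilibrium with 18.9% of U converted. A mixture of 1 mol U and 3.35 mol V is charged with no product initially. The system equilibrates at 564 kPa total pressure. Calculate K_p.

K_p = 0.0139

Basis: 1 mol U initially; let X = conversion of U. Extent ξ = X.
Mole table: n_U = 1 − X; n_V = 3.35 − X; n_R = X; n_S = X.
n_T stays at 4.35 (no change in mole number).
At X = 0.189: n_U = 0.811, n_V = 3.16, n_R = 0.189, n_S = 0.189, n_T = 4.35.
p_i = (n_i/n_T)·P. K_p = p_R p_S / (p_U p_V) = 0.0139.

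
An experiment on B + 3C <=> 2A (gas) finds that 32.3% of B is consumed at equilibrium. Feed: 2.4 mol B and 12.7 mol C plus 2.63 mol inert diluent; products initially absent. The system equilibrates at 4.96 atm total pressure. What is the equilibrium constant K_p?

K_p = 0.0141 atm^-2

Let X = conversion of B (basis 2.4 mol B); extent of reaction ξ = 2.4X.
Species balance: n_B = 2.4 − 2.4X; n_C = 12.7 − 7.2X; n_A = 4.8X; n_I = 2.63 (inert).
Total moles n_T = 17.7 − 4.8X.
At X = 0.323: n_B = 1.62, n_C = 10.4, n_A = 1.55, n_T = 16.2.
p_i = (n_i/n_T)·P. K_p = p_A^2 / (p_B p_C^3) = 0.0141 atm^-2.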